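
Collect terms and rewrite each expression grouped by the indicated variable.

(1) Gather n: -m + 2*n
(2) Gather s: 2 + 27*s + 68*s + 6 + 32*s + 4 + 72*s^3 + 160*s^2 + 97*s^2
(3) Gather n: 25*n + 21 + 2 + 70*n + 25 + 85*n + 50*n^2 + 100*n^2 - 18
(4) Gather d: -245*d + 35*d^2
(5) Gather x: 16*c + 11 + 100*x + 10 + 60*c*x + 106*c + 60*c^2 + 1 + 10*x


(1) = -m + 2*n
(2) = 72*s^3 + 257*s^2 + 127*s + 12
(3) = 150*n^2 + 180*n + 30
(4) = 35*d^2 - 245*d
(5) = 60*c^2 + 122*c + x*(60*c + 110) + 22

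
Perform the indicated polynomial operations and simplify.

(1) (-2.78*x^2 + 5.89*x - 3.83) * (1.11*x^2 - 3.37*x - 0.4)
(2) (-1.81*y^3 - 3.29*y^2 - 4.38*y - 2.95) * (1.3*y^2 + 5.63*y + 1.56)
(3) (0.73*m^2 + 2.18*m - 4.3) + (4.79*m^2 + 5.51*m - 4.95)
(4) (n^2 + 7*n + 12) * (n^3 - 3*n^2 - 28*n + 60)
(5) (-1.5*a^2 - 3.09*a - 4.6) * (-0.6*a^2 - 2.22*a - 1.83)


(1) = -3.0858*x^4 + 15.9065*x^3 - 22.9886*x^2 + 10.5511*x + 1.532
(2) = -2.353*y^5 - 14.4673*y^4 - 27.0403*y^3 - 33.6268*y^2 - 23.4413*y - 4.602
(3) = 5.52*m^2 + 7.69*m - 9.25
(4) = n^5 + 4*n^4 - 37*n^3 - 172*n^2 + 84*n + 720
(5) = 0.9*a^4 + 5.184*a^3 + 12.3648*a^2 + 15.8667*a + 8.418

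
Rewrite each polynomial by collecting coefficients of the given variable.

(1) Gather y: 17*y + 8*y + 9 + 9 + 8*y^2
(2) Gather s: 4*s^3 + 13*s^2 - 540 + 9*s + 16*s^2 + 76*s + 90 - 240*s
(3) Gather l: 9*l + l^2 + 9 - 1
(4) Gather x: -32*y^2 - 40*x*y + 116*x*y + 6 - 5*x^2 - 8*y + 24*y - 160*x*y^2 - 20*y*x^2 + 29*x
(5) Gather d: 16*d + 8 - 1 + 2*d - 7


(1) = 8*y^2 + 25*y + 18
(2) = 4*s^3 + 29*s^2 - 155*s - 450
(3) = l^2 + 9*l + 8
(4) = x^2*(-20*y - 5) + x*(-160*y^2 + 76*y + 29) - 32*y^2 + 16*y + 6
(5) = 18*d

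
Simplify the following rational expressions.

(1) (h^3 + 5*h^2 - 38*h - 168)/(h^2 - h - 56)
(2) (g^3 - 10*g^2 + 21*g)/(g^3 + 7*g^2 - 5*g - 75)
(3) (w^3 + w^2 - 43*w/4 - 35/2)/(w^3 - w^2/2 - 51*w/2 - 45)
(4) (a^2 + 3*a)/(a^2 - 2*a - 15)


(1) = (h^2 - 2*h - 24)/(h - 8)
(2) = (g^2 - 7*g)/(g^2 + 10*g + 25)
(3) = (2*w^2 - 3*w - 14)/(2*w^2 - 6*w - 36)
(4) = a/(a - 5)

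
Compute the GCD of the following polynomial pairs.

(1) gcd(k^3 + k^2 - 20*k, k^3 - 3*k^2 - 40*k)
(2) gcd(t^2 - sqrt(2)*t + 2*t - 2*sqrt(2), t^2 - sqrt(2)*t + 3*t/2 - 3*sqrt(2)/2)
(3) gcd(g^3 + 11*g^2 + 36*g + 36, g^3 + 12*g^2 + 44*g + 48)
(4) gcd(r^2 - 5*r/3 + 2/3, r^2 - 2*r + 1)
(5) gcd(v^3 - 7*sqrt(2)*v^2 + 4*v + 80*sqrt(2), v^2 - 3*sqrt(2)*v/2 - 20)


(1) = k^2 + 5*k
(2) = gcd((t + 2)*(t - sqrt(2)), (t + 3/2)*(t - sqrt(2))) = t - sqrt(2)
(3) = gcd((g + 2)*(g + 3)*(g + 6), (g + 2)*(g + 4)*(g + 6)) = g^2 + 8*g + 12
(4) = r - 1
(5) = gcd((v - 5*sqrt(2))*(v - 4*sqrt(2))*(v + 2*sqrt(2)), (v - 4*sqrt(2))*(v + 5*sqrt(2)/2)) = v - 4*sqrt(2)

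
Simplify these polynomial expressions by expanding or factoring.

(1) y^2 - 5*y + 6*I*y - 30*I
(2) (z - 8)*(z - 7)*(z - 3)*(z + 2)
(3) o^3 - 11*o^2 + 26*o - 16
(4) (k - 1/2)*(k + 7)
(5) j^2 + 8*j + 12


(1) = (y - 5)*(y + 6*I)
(2) = z^4 - 16*z^3 + 65*z^2 + 34*z - 336
(3) = (o - 8)*(o - 2)*(o - 1)
(4) = k^2 + 13*k/2 - 7/2
(5) = (j + 2)*(j + 6)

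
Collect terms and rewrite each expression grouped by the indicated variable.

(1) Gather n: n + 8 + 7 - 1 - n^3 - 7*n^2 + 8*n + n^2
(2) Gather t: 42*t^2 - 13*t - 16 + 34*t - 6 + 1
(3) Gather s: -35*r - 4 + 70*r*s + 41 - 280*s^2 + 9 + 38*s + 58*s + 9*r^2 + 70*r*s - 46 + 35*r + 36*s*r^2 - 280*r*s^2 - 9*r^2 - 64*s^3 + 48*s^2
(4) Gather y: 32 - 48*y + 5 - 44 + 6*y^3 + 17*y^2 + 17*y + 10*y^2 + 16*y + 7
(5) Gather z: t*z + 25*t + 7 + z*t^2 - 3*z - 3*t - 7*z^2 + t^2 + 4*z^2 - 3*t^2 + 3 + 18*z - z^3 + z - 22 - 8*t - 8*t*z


(1) = -n^3 - 6*n^2 + 9*n + 14
(2) = 42*t^2 + 21*t - 21
(3) = -64*s^3 + s^2*(-280*r - 232) + s*(36*r^2 + 140*r + 96)
(4) = 6*y^3 + 27*y^2 - 15*y
(5) = -2*t^2 + 14*t - z^3 - 3*z^2 + z*(t^2 - 7*t + 16) - 12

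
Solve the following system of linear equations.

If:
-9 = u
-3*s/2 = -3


Then:
s = 2
u = -9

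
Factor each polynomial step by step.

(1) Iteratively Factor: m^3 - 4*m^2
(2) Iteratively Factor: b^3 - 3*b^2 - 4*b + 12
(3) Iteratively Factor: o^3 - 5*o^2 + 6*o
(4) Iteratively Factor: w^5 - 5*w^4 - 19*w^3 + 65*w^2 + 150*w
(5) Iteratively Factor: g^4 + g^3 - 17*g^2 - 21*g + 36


(1) = (m - 4)*(m^2) = m*(m - 4)*(m)
(2) = (b + 2)*(b^2 - 5*b + 6) = (b - 3)*(b + 2)*(b - 2)
(3) = (o - 2)*(o^2 - 3*o) = (o - 3)*(o - 2)*(o)
(4) = (w)*(w^4 - 5*w^3 - 19*w^2 + 65*w + 150) = w*(w + 2)*(w^3 - 7*w^2 - 5*w + 75) = w*(w + 2)*(w + 3)*(w^2 - 10*w + 25) = w*(w - 5)*(w + 2)*(w + 3)*(w - 5)
(5) = (g + 3)*(g^3 - 2*g^2 - 11*g + 12) = (g - 1)*(g + 3)*(g^2 - g - 12) = (g - 1)*(g + 3)^2*(g - 4)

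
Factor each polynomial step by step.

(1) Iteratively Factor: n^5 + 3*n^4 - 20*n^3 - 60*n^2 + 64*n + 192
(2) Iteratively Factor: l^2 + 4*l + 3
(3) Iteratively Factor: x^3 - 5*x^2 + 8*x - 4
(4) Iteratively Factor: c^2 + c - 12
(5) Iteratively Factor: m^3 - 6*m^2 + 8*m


(1) = (n + 2)*(n^4 + n^3 - 22*n^2 - 16*n + 96) = (n + 2)*(n + 3)*(n^3 - 2*n^2 - 16*n + 32) = (n - 4)*(n + 2)*(n + 3)*(n^2 + 2*n - 8) = (n - 4)*(n - 2)*(n + 2)*(n + 3)*(n + 4)
(2) = (l + 1)*(l + 3)
(3) = (x - 2)*(x^2 - 3*x + 2) = (x - 2)^2*(x - 1)
(4) = (c - 3)*(c + 4)
(5) = (m - 2)*(m^2 - 4*m) = m*(m - 2)*(m - 4)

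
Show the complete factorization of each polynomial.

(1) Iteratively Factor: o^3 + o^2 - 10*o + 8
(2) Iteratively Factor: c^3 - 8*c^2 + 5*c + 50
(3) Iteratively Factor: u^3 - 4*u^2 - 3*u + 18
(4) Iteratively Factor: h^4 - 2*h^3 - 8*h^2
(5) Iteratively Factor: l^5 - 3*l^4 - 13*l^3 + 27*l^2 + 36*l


(1) = (o + 4)*(o^2 - 3*o + 2) = (o - 1)*(o + 4)*(o - 2)
(2) = (c - 5)*(c^2 - 3*c - 10) = (c - 5)*(c + 2)*(c - 5)
(3) = (u - 3)*(u^2 - u - 6) = (u - 3)^2*(u + 2)
(4) = (h)*(h^3 - 2*h^2 - 8*h) = h*(h + 2)*(h^2 - 4*h) = h*(h - 4)*(h + 2)*(h)
(5) = (l - 3)*(l^4 - 13*l^2 - 12*l) = (l - 4)*(l - 3)*(l^3 + 4*l^2 + 3*l) = (l - 4)*(l - 3)*(l + 1)*(l^2 + 3*l) = (l - 4)*(l - 3)*(l + 1)*(l + 3)*(l)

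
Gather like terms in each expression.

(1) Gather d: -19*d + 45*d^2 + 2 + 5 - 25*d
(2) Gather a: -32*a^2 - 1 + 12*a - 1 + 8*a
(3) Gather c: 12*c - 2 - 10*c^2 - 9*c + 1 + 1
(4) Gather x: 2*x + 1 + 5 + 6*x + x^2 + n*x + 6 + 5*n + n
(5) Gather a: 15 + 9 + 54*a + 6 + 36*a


(1) = 45*d^2 - 44*d + 7
(2) = -32*a^2 + 20*a - 2
(3) = -10*c^2 + 3*c
(4) = 6*n + x^2 + x*(n + 8) + 12
(5) = 90*a + 30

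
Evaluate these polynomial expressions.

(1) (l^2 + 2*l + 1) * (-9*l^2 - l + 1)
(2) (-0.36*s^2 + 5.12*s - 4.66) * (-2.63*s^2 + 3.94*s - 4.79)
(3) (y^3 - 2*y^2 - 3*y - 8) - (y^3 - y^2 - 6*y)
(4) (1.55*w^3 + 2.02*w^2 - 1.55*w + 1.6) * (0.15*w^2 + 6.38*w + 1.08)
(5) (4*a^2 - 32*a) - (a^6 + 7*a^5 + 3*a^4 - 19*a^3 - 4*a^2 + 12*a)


(1) = -9*l^4 - 19*l^3 - 10*l^2 + l + 1
(2) = 0.9468*s^4 - 14.884*s^3 + 34.153*s^2 - 42.8852*s + 22.3214
(3) = -y^2 + 3*y - 8
(4) = 0.2325*w^5 + 10.192*w^4 + 14.3291*w^3 - 7.4674*w^2 + 8.534*w + 1.728
(5) = -a^6 - 7*a^5 - 3*a^4 + 19*a^3 + 8*a^2 - 44*a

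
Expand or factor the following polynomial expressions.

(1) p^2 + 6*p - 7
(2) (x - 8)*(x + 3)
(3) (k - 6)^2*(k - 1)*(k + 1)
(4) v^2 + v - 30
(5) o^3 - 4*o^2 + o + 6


(1) = (p - 1)*(p + 7)
(2) = x^2 - 5*x - 24
(3) = k^4 - 12*k^3 + 35*k^2 + 12*k - 36
(4) = (v - 5)*(v + 6)
(5) = (o - 3)*(o - 2)*(o + 1)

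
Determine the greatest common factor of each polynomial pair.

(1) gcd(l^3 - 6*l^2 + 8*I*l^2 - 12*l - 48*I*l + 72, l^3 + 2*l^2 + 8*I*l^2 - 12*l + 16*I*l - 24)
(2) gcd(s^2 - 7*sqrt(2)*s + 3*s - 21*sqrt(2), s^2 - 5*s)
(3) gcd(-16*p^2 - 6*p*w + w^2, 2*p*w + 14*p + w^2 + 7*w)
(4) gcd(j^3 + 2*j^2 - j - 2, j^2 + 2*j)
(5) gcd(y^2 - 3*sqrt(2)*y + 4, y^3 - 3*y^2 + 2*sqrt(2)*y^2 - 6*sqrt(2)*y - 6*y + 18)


(1) = gcd((l - 6)*(l + 2*I)*(l + 6*I), (l + 2)*(l + 2*I)*(l + 6*I)) = l^2 + 8*I*l - 12
(2) = 1
(3) = 2*p + w
(4) = gcd((j - 1)*(j + 1)*(j + 2), j*(j + 2)) = j + 2
(5) = gcd((y - 2*sqrt(2))*(y - sqrt(2)), (y - 3)*(y - sqrt(2))*(y + 3*sqrt(2))) = y - sqrt(2)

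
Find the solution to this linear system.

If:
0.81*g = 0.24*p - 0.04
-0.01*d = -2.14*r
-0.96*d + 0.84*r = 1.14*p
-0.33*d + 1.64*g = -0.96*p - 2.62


Then:
d = 1.65
g = -0.46
p = -1.38
r = 0.01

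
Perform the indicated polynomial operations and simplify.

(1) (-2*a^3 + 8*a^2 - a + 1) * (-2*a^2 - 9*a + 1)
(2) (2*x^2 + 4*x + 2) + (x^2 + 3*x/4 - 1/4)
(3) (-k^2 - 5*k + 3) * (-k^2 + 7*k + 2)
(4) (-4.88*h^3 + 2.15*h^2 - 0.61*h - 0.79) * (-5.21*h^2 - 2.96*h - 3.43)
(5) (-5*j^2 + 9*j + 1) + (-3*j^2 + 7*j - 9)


(1) = 4*a^5 + 2*a^4 - 72*a^3 + 15*a^2 - 10*a + 1
(2) = 3*x^2 + 19*x/4 + 7/4
(3) = k^4 - 2*k^3 - 40*k^2 + 11*k + 6
(4) = 25.4248*h^5 + 3.2433*h^4 + 13.5525*h^3 - 1.453*h^2 + 4.4307*h + 2.7097
(5) = -8*j^2 + 16*j - 8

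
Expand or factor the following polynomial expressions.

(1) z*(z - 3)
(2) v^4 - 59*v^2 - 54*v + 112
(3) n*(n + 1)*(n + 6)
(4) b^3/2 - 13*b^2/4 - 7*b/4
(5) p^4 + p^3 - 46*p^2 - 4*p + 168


(1) = z^2 - 3*z
(2) = (v - 8)*(v - 1)*(v + 2)*(v + 7)
(3) = n^3 + 7*n^2 + 6*n
(4) = b*(b/2 + 1/4)*(b - 7)
(5) = (p - 6)*(p - 2)*(p + 2)*(p + 7)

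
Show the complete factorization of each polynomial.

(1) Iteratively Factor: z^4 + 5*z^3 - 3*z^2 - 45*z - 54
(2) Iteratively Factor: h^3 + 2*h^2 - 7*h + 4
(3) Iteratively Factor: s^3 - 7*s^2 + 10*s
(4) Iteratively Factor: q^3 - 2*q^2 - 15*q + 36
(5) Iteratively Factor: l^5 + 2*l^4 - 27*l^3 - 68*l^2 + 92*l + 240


(1) = (z + 3)*(z^3 + 2*z^2 - 9*z - 18) = (z + 2)*(z + 3)*(z^2 - 9) = (z - 3)*(z + 2)*(z + 3)*(z + 3)
(2) = (h - 1)*(h^2 + 3*h - 4) = (h - 1)*(h + 4)*(h - 1)
(3) = (s - 5)*(s^2 - 2*s) = (s - 5)*(s - 2)*(s)
(4) = (q - 3)*(q^2 + q - 12) = (q - 3)*(q + 4)*(q - 3)
(5) = (l - 2)*(l^4 + 4*l^3 - 19*l^2 - 106*l - 120) = (l - 2)*(l + 2)*(l^3 + 2*l^2 - 23*l - 60) = (l - 2)*(l + 2)*(l + 3)*(l^2 - l - 20) = (l - 2)*(l + 2)*(l + 3)*(l + 4)*(l - 5)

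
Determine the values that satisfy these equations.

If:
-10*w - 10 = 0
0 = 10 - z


Then:
w = -1
z = 10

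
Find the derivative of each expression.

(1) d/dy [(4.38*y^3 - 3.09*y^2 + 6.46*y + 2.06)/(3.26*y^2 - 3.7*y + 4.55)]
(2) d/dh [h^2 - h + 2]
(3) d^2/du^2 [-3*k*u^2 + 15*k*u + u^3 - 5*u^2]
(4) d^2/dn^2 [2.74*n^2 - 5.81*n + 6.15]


(1) = (14.2788*y^4 - 32.412*y^3 + 50.1604*y^2 - 41.5502*y + 37.015)/(10.6276*y^4 - 24.124*y^3 + 43.356*y^2 - 33.67*y + 20.7025)
(2) = 2*h - 1
(3) = -6*k + 6*u - 10
(4) = 5.48000000000000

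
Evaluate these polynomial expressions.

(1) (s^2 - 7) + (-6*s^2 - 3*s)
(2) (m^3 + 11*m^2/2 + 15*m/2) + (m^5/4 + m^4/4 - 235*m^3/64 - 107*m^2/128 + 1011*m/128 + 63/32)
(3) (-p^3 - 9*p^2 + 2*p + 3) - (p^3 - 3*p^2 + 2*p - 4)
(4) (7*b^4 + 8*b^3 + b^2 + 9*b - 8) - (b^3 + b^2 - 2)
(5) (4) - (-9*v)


(1) = -5*s^2 - 3*s - 7
(2) = m^5/4 + m^4/4 - 171*m^3/64 + 597*m^2/128 + 1971*m/128 + 63/32
(3) = -2*p^3 - 6*p^2 + 7
(4) = 7*b^4 + 7*b^3 + 9*b - 6
(5) = 9*v + 4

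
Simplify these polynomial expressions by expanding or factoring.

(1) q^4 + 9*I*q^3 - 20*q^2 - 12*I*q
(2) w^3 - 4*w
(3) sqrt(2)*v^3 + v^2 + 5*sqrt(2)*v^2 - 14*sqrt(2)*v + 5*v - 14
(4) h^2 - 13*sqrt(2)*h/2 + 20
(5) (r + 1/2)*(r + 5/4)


(1) = q*(q + I)*(q + 2*I)*(q + 6*I)
(2) = w*(w - 2)*(w + 2)
(3) = (v - 2)*(v + 7)*(sqrt(2)*v + 1)
(4) = (h - 4*sqrt(2))*(h - 5*sqrt(2)/2)
(5) = r^2 + 7*r/4 + 5/8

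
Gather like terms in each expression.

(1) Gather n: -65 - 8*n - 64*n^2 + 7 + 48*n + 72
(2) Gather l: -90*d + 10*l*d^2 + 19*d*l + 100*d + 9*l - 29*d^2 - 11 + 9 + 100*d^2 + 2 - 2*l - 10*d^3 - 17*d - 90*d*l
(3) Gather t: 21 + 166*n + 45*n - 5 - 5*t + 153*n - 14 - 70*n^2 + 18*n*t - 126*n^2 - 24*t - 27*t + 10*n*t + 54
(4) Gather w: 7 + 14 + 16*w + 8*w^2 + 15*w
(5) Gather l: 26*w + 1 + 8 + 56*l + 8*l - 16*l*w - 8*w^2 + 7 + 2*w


(1) = -64*n^2 + 40*n + 14
(2) = -10*d^3 + 71*d^2 - 7*d + l*(10*d^2 - 71*d + 7)
(3) = -196*n^2 + 364*n + t*(28*n - 56) + 56
(4) = 8*w^2 + 31*w + 21
(5) = l*(64 - 16*w) - 8*w^2 + 28*w + 16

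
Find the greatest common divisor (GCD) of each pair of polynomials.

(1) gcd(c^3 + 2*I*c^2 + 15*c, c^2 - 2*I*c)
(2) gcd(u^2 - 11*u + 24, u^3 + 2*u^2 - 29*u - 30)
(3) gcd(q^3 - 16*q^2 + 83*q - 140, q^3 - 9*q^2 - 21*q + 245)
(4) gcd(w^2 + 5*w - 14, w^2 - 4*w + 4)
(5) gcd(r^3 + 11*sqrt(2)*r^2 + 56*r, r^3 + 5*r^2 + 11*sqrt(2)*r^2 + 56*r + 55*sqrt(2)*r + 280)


(1) = gcd(c*(c - 3*I)*(c + 5*I), c*(c - 2*I)) = c
(2) = 1
(3) = q - 7
(4) = gcd((w - 2)*(w + 7), (w - 2)^2) = w - 2
(5) = r^2 + 11*sqrt(2)*r + 56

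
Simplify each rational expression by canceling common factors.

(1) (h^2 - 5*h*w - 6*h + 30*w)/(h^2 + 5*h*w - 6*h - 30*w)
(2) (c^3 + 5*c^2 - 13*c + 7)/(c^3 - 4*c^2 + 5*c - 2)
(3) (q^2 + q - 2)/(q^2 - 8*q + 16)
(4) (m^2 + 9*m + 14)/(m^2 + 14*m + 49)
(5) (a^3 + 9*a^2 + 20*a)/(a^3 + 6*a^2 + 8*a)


(1) = (h - 5*w)/(h + 5*w)
(2) = (c + 7)/(c - 2)
(3) = (q^2 + q - 2)/(q^2 - 8*q + 16)
(4) = (m + 2)/(m + 7)
(5) = (a + 5)/(a + 2)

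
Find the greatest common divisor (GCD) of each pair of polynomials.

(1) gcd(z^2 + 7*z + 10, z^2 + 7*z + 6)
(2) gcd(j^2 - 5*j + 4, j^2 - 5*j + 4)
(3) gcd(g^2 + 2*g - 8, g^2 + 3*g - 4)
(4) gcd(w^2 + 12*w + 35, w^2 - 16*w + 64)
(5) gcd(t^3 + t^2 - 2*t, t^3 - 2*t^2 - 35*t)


(1) = 1
(2) = j^2 - 5*j + 4
(3) = g + 4
(4) = gcd((w + 5)*(w + 7), (w - 8)^2) = 1
(5) = t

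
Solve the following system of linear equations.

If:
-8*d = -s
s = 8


Then:
d = 1
s = 8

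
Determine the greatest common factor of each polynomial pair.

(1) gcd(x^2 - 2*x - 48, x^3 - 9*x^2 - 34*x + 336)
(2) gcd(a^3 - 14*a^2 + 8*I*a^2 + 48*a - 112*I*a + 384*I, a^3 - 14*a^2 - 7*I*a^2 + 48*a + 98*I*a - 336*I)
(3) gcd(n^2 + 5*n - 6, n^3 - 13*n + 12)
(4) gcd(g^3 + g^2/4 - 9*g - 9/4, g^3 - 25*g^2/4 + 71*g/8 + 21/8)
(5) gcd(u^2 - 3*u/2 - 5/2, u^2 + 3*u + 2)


(1) = gcd((x - 8)*(x + 6), (x - 8)*(x - 7)*(x + 6)) = x^2 - 2*x - 48
(2) = gcd((a - 8)*(a - 6)*(a + 8*I), (a - 8)*(a - 6)*(a - 7*I)) = a^2 - 14*a + 48
(3) = n - 1
(4) = g^2 - 11*g/4 - 3/4
(5) = gcd((u - 5/2)*(u + 1), (u + 1)*(u + 2)) = u + 1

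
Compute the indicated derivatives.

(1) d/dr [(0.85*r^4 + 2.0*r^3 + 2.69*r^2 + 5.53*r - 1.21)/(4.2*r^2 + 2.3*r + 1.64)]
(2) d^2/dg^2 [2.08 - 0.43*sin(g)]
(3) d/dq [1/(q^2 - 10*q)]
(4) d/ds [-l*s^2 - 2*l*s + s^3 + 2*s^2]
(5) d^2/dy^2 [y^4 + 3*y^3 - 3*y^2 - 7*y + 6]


(1) = (7.14*r^5 + 14.265*r^4 + 14.776*r^3 - 7.199*r^2 + 18.9872*r + 11.8522)/(17.64*r^4 + 19.32*r^3 + 19.066*r^2 + 7.544*r + 2.6896)
(2) = 0.43*sin(g)
(3) = 2*(5 - q)/(q^2*(q - 10)^2)
(4) = -2*l*s - 2*l + 3*s^2 + 4*s
(5) = 12*y^2 + 18*y - 6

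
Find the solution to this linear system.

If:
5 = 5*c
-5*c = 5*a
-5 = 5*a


Then:
a = -1
c = 1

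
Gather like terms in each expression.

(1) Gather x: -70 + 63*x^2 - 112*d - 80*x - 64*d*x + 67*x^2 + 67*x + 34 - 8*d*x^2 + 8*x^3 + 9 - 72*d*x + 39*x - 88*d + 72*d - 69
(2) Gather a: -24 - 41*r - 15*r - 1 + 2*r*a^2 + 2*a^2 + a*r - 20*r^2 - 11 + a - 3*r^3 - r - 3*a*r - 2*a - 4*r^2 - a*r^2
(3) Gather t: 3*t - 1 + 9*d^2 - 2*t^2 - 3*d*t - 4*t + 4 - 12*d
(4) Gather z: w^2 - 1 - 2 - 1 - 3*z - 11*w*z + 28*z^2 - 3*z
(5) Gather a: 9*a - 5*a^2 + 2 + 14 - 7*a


(1) = -128*d + 8*x^3 + x^2*(130 - 8*d) + x*(26 - 136*d) - 96
(2) = a^2*(2*r + 2) + a*(-r^2 - 2*r - 1) - 3*r^3 - 24*r^2 - 57*r - 36
(3) = 9*d^2 - 12*d - 2*t^2 + t*(-3*d - 1) + 3
(4) = w^2 + 28*z^2 + z*(-11*w - 6) - 4
(5) = -5*a^2 + 2*a + 16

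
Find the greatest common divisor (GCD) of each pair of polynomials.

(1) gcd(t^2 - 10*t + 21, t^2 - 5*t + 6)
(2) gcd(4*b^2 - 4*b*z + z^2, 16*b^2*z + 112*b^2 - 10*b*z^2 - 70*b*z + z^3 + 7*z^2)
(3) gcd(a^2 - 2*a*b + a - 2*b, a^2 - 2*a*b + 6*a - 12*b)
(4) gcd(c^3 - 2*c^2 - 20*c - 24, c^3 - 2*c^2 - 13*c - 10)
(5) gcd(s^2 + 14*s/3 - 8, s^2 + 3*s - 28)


(1) = gcd((t - 7)*(t - 3), (t - 3)*(t - 2)) = t - 3
(2) = gcd((-2*b + z)^2, (-8*b + z)*(-2*b + z)*(z + 7)) = -2*b + z
(3) = a - 2*b
(4) = gcd((c - 6)*(c + 2)^2, (c - 5)*(c + 1)*(c + 2)) = c + 2
(5) = gcd((s - 4/3)*(s + 6), (s - 4)*(s + 7)) = 1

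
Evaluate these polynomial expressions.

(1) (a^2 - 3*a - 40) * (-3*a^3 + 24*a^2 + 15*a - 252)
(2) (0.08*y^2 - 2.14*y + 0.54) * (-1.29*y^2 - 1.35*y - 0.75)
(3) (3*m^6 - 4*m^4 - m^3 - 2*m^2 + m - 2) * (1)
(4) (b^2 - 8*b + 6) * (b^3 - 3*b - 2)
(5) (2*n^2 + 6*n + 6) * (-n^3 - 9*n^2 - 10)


(1) = -3*a^5 + 33*a^4 + 63*a^3 - 1257*a^2 + 156*a + 10080
(2) = -0.1032*y^4 + 2.6526*y^3 + 2.1324*y^2 + 0.876*y - 0.405
(3) = 3*m^6 - 4*m^4 - m^3 - 2*m^2 + m - 2
(4) = b^5 - 8*b^4 + 3*b^3 + 22*b^2 - 2*b - 12
(5) = -2*n^5 - 24*n^4 - 60*n^3 - 74*n^2 - 60*n - 60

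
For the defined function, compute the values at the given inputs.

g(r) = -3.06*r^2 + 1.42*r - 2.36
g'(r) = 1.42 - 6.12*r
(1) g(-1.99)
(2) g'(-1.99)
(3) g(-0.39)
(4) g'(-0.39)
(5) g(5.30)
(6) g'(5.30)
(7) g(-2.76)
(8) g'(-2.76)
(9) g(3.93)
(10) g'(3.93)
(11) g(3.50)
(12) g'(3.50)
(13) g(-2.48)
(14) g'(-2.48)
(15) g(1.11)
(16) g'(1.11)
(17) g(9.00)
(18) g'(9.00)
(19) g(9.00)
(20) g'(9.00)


(1) = -17.30
(2) = 13.60
(3) = -3.38
(4) = 3.81
(5) = -80.79
(6) = -31.02
(7) = -29.59
(8) = 18.31
(9) = -44.04
(10) = -22.63
(11) = -34.88
(12) = -20.00
(13) = -24.70
(14) = 16.60
(15) = -4.55
(16) = -5.37
(17) = -237.44
(18) = -53.66
(19) = -237.44
(20) = -53.66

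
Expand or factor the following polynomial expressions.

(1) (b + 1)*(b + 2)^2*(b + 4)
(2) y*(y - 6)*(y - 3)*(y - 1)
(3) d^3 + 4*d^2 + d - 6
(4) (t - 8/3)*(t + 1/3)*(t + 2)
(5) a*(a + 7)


(1) = b^4 + 9*b^3 + 28*b^2 + 36*b + 16
(2) = y^4 - 10*y^3 + 27*y^2 - 18*y
(3) = (d - 1)*(d + 2)*(d + 3)
(4) = t^3 - t^2/3 - 50*t/9 - 16/9
(5) = a^2 + 7*a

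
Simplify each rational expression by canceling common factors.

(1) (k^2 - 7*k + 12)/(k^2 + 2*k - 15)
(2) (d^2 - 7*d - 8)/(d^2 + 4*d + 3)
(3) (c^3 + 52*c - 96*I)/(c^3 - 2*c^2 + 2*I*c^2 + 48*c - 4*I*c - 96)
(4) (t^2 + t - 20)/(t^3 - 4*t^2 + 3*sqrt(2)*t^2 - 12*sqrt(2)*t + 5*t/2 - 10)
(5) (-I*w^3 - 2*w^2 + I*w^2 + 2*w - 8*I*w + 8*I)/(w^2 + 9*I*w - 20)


(1) = (k - 4)/(k + 5)
(2) = (d - 8)/(d + 3)
(3) = (c - 2*I)/(c - 2)
(4) = (2*t + 10)/(2*t^2 + 6*sqrt(2)*t + 5)
(5) = (-I*w^3 + w^2*(-2 + I) + w*(2 - 8*I) + 8*I)/(w^2 + 9*I*w - 20)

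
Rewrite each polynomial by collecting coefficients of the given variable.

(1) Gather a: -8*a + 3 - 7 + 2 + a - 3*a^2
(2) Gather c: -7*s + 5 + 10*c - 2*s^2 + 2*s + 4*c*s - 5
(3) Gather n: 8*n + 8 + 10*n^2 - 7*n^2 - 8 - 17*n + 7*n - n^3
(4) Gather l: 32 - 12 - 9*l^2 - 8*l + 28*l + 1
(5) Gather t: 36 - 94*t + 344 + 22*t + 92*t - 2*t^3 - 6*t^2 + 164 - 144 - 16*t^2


(1) = -3*a^2 - 7*a - 2
(2) = c*(4*s + 10) - 2*s^2 - 5*s
(3) = -n^3 + 3*n^2 - 2*n
(4) = -9*l^2 + 20*l + 21
(5) = -2*t^3 - 22*t^2 + 20*t + 400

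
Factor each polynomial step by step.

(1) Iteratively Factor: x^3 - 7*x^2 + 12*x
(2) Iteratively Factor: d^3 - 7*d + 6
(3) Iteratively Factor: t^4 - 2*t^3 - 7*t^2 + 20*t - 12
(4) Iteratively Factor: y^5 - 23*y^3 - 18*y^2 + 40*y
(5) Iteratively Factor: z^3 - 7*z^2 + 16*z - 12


(1) = (x - 3)*(x^2 - 4*x) = x*(x - 3)*(x - 4)
(2) = (d - 1)*(d^2 + d - 6) = (d - 1)*(d + 3)*(d - 2)
(3) = (t + 3)*(t^3 - 5*t^2 + 8*t - 4) = (t - 2)*(t + 3)*(t^2 - 3*t + 2) = (t - 2)*(t - 1)*(t + 3)*(t - 2)
(4) = (y + 2)*(y^4 - 2*y^3 - 19*y^2 + 20*y) = (y - 5)*(y + 2)*(y^3 + 3*y^2 - 4*y) = (y - 5)*(y + 2)*(y + 4)*(y^2 - y) = (y - 5)*(y - 1)*(y + 2)*(y + 4)*(y)
(5) = (z - 2)*(z^2 - 5*z + 6) = (z - 3)*(z - 2)*(z - 2)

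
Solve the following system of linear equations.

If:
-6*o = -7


Then:
o = 7/6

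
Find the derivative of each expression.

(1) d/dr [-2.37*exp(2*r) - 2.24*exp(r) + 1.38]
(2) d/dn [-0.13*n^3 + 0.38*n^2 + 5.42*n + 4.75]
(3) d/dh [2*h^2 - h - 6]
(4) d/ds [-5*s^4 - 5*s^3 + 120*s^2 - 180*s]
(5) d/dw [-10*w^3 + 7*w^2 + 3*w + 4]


(1) = (-4.74*exp(r) - 2.24)*exp(r)
(2) = -0.39*n^2 + 0.76*n + 5.42
(3) = 4*h - 1
(4) = -20*s^3 - 15*s^2 + 240*s - 180
(5) = -30*w^2 + 14*w + 3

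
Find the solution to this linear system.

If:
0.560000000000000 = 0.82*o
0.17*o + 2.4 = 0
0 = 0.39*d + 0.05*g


Then:
No Solution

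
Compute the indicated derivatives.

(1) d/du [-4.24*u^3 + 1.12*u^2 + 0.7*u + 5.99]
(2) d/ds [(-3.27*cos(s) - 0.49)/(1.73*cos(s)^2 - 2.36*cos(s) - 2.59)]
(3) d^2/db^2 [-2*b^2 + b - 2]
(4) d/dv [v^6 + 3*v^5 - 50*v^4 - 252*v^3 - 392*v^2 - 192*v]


(1) = -12.72*u^2 + 2.24*u + 0.7
(2) = (5.6571*sin(s)^2 - 1.6954*cos(s) - 12.97)*sin(s)/(-1.73*cos(s)^2 + 2.36*cos(s) + 2.59)^2
(3) = -4
(4) = 6*v^5 + 15*v^4 - 200*v^3 - 756*v^2 - 784*v - 192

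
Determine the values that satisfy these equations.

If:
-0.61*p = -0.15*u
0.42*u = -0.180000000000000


Then:
p = -0.11
u = -0.43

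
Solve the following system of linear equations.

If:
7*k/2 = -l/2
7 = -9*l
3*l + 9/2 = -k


Then:
No Solution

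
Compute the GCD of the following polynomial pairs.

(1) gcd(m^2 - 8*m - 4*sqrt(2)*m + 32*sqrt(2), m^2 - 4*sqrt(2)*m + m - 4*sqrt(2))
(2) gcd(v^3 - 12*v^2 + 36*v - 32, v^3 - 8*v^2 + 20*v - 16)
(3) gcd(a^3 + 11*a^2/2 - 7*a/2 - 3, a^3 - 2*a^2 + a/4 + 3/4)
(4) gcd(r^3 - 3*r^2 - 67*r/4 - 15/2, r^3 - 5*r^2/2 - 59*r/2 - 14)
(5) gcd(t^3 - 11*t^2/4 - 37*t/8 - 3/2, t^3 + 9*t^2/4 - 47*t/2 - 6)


(1) = gcd((m - 8)*(m - 4*sqrt(2)), (m + 1)*(m - 4*sqrt(2))) = m - 4*sqrt(2)
(2) = v^2 - 4*v + 4
(3) = gcd((a - 1)*(a + 1/2)*(a + 6), (a - 3/2)*(a - 1)*(a + 1/2)) = a^2 - a/2 - 1/2
(4) = r + 1/2
(5) = t - 4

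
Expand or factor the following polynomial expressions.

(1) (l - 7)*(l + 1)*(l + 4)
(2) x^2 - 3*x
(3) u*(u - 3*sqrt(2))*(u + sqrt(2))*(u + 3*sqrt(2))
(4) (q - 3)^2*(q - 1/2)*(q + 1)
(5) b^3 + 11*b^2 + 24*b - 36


(1) = l^3 - 2*l^2 - 31*l - 28
(2) = x*(x - 3)
(3) = u^4 + sqrt(2)*u^3 - 18*u^2 - 18*sqrt(2)*u
(4) = q^4 - 11*q^3/2 + 11*q^2/2 + 15*q/2 - 9/2
(5) = (b - 1)*(b + 6)^2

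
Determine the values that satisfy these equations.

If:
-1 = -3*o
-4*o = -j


Then:
j = 4/3
o = 1/3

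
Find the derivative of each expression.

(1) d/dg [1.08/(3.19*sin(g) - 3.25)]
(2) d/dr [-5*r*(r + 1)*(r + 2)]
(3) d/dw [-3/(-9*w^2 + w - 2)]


(1) = -3.4452*cos(g)/(3.19*sin(g) - 3.25)^2
(2) = -15*r^2 - 30*r - 10
(3) = 3*(1 - 18*w)/(9*w^2 - w + 2)^2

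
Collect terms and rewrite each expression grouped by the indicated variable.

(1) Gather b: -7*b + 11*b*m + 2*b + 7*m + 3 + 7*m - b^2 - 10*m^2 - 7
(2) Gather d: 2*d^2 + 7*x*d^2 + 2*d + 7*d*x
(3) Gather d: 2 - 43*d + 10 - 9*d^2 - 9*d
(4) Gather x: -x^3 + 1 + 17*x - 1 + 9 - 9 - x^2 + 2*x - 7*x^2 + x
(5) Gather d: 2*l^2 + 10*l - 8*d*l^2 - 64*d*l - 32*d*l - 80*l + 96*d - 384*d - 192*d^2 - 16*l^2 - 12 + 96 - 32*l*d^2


(1) = -b^2 + b*(11*m - 5) - 10*m^2 + 14*m - 4
(2) = d^2*(7*x + 2) + d*(7*x + 2)
(3) = -9*d^2 - 52*d + 12
(4) = -x^3 - 8*x^2 + 20*x
(5) = d^2*(-32*l - 192) + d*(-8*l^2 - 96*l - 288) - 14*l^2 - 70*l + 84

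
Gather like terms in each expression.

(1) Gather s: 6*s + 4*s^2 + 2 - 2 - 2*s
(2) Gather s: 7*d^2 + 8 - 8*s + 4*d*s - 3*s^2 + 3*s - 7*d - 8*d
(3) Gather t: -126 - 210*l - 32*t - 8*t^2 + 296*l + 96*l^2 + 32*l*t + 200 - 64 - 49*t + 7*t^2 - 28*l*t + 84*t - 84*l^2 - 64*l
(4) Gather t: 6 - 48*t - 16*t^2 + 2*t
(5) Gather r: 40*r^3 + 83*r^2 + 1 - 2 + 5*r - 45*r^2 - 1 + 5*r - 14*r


(1) = 4*s^2 + 4*s
(2) = 7*d^2 - 15*d - 3*s^2 + s*(4*d - 5) + 8
(3) = 12*l^2 + 22*l - t^2 + t*(4*l + 3) + 10
(4) = -16*t^2 - 46*t + 6
(5) = 40*r^3 + 38*r^2 - 4*r - 2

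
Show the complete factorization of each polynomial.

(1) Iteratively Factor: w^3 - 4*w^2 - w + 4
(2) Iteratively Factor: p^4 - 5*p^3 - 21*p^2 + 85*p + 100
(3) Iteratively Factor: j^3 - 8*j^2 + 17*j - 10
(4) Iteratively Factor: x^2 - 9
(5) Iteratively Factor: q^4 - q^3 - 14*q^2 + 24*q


(1) = (w + 1)*(w^2 - 5*w + 4) = (w - 1)*(w + 1)*(w - 4)
(2) = (p + 4)*(p^3 - 9*p^2 + 15*p + 25) = (p - 5)*(p + 4)*(p^2 - 4*p - 5) = (p - 5)*(p + 1)*(p + 4)*(p - 5)
(3) = (j - 1)*(j^2 - 7*j + 10) = (j - 2)*(j - 1)*(j - 5)
(4) = (x + 3)*(x - 3)
(5) = (q + 4)*(q^3 - 5*q^2 + 6*q) = q*(q + 4)*(q^2 - 5*q + 6) = q*(q - 2)*(q + 4)*(q - 3)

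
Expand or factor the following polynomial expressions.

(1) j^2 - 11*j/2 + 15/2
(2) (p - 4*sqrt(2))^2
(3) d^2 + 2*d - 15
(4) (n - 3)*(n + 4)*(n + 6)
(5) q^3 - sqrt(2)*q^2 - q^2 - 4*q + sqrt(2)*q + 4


(1) = (j - 3)*(j - 5/2)
(2) = p^2 - 8*sqrt(2)*p + 32
(3) = (d - 3)*(d + 5)
(4) = n^3 + 7*n^2 - 6*n - 72
(5) = (q - 1)*(q - 2*sqrt(2))*(q + sqrt(2))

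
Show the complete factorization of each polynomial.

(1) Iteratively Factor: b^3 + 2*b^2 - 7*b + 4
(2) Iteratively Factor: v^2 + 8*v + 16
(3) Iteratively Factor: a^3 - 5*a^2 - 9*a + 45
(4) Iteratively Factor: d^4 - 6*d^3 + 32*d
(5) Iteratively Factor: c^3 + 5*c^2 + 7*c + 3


(1) = (b - 1)*(b^2 + 3*b - 4) = (b - 1)*(b + 4)*(b - 1)
(2) = (v + 4)*(v + 4)
(3) = (a - 5)*(a^2 - 9) = (a - 5)*(a + 3)*(a - 3)
(4) = (d + 2)*(d^3 - 8*d^2 + 16*d) = (d - 4)*(d + 2)*(d^2 - 4*d) = d*(d - 4)*(d + 2)*(d - 4)
(5) = (c + 1)*(c^2 + 4*c + 3) = (c + 1)^2*(c + 3)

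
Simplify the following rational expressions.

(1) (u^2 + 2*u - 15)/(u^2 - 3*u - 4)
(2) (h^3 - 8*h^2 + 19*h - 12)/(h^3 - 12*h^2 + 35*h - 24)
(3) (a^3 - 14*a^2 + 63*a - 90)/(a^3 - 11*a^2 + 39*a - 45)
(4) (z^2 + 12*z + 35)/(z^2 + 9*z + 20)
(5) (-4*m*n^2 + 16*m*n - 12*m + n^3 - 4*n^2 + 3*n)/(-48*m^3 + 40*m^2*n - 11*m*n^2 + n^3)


(1) = (u^2 + 2*u - 15)/(u^2 - 3*u - 4)
(2) = (h - 4)/(h - 8)
(3) = (a - 6)/(a - 3)
(4) = (z + 7)/(z + 4)
(5) = (n^2 - 4*n + 3)/(12*m^2 - 7*m*n + n^2)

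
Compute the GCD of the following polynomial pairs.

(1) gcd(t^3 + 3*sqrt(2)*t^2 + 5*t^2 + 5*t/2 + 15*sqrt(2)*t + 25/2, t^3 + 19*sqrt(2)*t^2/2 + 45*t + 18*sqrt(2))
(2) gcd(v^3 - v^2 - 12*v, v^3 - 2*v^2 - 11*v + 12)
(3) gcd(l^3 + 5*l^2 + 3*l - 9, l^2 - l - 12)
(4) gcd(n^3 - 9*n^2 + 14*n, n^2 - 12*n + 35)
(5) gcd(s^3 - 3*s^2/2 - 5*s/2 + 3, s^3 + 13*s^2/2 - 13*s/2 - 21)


(1) = gcd((t + 5)*(t + sqrt(2)/2)*(t + 5*sqrt(2)/2), (t + sqrt(2)/2)*(t + 3*sqrt(2))*(t + 6*sqrt(2))) = t + sqrt(2)/2
(2) = v^2 - v - 12
(3) = l + 3
(4) = gcd(n*(n - 7)*(n - 2), (n - 7)*(n - 5)) = n - 7
(5) = gcd((s - 2)*(s - 1)*(s + 3/2), (s - 2)*(s + 3/2)*(s + 7)) = s^2 - s/2 - 3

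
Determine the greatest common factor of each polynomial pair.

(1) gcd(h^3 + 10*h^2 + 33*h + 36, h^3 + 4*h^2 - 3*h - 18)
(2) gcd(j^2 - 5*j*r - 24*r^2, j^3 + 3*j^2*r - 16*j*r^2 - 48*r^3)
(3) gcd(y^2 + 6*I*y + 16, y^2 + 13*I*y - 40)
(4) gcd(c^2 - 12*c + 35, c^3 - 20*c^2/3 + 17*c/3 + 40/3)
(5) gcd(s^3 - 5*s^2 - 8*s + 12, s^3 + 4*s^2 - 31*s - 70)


(1) = gcd((h + 3)^2*(h + 4), (h - 2)*(h + 3)^2) = h^2 + 6*h + 9
(2) = j + 3*r
(3) = gcd((y - 2*I)*(y + 8*I), (y + 5*I)*(y + 8*I)) = y + 8*I
(4) = c - 5
(5) = s + 2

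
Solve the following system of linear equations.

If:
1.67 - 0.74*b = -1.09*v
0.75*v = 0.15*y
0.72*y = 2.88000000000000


Then:
b = 3.44
v = 0.80
y = 4.00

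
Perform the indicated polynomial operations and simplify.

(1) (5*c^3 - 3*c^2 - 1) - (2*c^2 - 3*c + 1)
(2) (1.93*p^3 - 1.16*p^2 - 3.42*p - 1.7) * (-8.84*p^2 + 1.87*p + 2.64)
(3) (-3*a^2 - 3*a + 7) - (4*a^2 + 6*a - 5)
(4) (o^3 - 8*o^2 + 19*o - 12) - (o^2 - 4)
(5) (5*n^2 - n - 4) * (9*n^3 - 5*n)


(1) = 5*c^3 - 5*c^2 + 3*c - 2
(2) = -17.0612*p^5 + 13.8635*p^4 + 33.1588*p^3 + 5.5702*p^2 - 12.2078*p - 4.488
(3) = -7*a^2 - 9*a + 12
(4) = o^3 - 9*o^2 + 19*o - 8
(5) = 45*n^5 - 9*n^4 - 61*n^3 + 5*n^2 + 20*n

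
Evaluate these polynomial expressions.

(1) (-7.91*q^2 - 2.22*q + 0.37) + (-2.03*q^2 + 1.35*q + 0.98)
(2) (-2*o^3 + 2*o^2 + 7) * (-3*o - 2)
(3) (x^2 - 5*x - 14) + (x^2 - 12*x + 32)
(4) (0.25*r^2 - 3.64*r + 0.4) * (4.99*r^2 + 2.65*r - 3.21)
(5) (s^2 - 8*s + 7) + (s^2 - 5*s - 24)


(1) = -9.94*q^2 - 0.87*q + 1.35
(2) = 6*o^4 - 2*o^3 - 4*o^2 - 21*o - 14
(3) = 2*x^2 - 17*x + 18
(4) = 1.2475*r^4 - 17.5011*r^3 - 8.4525*r^2 + 12.7444*r - 1.284
(5) = 2*s^2 - 13*s - 17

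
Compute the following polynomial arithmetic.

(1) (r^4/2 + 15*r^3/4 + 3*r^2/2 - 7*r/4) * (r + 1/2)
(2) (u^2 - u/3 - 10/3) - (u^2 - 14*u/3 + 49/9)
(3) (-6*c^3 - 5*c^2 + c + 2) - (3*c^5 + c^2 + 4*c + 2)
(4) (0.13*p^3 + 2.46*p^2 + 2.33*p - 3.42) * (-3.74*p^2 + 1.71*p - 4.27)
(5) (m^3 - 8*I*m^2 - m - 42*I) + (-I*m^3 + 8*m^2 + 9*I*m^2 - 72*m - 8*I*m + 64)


(1) = r^5/2 + 4*r^4 + 27*r^3/8 - r^2 - 7*r/8
(2) = 13*u/3 - 79/9
(3) = -3*c^5 - 6*c^3 - 6*c^2 - 3*c
(4) = -0.4862*p^5 - 8.9781*p^4 - 5.0627*p^3 + 6.2709*p^2 - 15.7973*p + 14.6034
(5) = m^3 - I*m^3 + 8*m^2 + I*m^2 - 73*m - 8*I*m + 64 - 42*I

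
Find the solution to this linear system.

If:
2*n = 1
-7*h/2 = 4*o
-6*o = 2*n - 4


Then:
h = -4/7
n = 1/2
o = 1/2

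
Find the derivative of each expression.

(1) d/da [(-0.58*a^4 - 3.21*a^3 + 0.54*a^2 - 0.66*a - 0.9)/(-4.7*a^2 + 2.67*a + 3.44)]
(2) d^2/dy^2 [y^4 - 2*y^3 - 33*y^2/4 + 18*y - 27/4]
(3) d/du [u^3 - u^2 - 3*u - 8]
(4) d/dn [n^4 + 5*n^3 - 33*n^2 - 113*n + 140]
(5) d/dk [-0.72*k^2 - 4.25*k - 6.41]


(1) = (5.452*a^5 + 10.4412*a^4 - 25.1222*a^3 - 34.7874*a^2 - 4.7448*a + 0.1326)/(22.09*a^4 - 25.098*a^3 - 25.2071*a^2 + 18.3696*a + 11.8336)
(2) = 12*y^2 - 12*y - 33/2
(3) = 3*u^2 - 2*u - 3
(4) = 4*n^3 + 15*n^2 - 66*n - 113
(5) = -1.44*k - 4.25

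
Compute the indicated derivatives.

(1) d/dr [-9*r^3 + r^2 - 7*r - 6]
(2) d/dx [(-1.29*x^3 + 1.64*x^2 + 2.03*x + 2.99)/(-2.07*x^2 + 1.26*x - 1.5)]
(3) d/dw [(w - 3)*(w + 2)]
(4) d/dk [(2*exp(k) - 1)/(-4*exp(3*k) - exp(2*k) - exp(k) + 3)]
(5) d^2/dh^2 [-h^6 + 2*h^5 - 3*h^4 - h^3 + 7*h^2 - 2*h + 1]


(1) = -27*r^2 + 2*r - 7
(2) = (2.6703*x^4 - 3.2508*x^3 + 12.0735*x^2 + 7.4586*x - 6.8124)/(4.2849*x^4 - 5.2164*x^3 + 7.7976*x^2 - 3.78*x + 2.25)
(3) = 2*w - 1
(4) = ((2*exp(k) - 1)*(12*exp(2*k) + 2*exp(k) + 1) - 8*exp(3*k) - 2*exp(2*k) - 2*exp(k) + 6)*exp(k)/(4*exp(3*k) + exp(2*k) + exp(k) - 3)^2
(5) = -30*h^4 + 40*h^3 - 36*h^2 - 6*h + 14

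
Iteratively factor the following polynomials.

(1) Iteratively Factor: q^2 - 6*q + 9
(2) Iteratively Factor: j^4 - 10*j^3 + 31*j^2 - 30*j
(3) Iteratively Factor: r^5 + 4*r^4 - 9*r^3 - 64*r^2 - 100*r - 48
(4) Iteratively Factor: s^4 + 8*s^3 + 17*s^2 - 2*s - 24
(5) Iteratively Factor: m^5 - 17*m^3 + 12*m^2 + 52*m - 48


(1) = (q - 3)*(q - 3)
(2) = (j)*(j^3 - 10*j^2 + 31*j - 30) = j*(j - 5)*(j^2 - 5*j + 6) = j*(j - 5)*(j - 3)*(j - 2)
(3) = (r + 1)*(r^4 + 3*r^3 - 12*r^2 - 52*r - 48) = (r + 1)*(r + 3)*(r^3 - 12*r - 16) = (r - 4)*(r + 1)*(r + 3)*(r^2 + 4*r + 4) = (r - 4)*(r + 1)*(r + 2)*(r + 3)*(r + 2)
(4) = (s - 1)*(s^3 + 9*s^2 + 26*s + 24) = (s - 1)*(s + 4)*(s^2 + 5*s + 6) = (s - 1)*(s + 3)*(s + 4)*(s + 2)
(5) = (m - 2)*(m^4 + 2*m^3 - 13*m^2 - 14*m + 24) = (m - 3)*(m - 2)*(m^3 + 5*m^2 + 2*m - 8) = (m - 3)*(m - 2)*(m + 4)*(m^2 + m - 2) = (m - 3)*(m - 2)*(m - 1)*(m + 4)*(m + 2)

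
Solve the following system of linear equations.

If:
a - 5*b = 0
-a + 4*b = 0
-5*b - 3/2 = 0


Then:
No Solution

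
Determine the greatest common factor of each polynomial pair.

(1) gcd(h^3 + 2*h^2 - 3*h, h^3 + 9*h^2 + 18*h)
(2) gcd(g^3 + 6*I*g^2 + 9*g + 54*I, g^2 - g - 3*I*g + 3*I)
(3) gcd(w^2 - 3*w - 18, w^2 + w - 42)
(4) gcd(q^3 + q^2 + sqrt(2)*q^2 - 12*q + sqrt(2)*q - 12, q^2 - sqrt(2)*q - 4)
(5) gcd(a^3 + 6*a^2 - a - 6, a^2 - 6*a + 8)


(1) = h^2 + 3*h
(2) = g - 3*I
(3) = gcd((w - 6)*(w + 3), (w - 6)*(w + 7)) = w - 6
(4) = q - 2*sqrt(2)
(5) = 1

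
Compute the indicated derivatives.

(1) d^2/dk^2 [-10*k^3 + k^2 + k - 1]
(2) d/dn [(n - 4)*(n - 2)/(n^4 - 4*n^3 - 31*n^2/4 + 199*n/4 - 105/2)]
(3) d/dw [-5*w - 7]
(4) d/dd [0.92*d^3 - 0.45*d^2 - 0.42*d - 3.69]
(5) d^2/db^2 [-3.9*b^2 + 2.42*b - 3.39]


(1) = 2 - 60*k
(2) = 4*(-8*n^3 + 56*n^2 - 64*n - 83)/(16*n^6 - 64*n^5 - 312*n^4 + 1592*n^3 + 529*n^2 - 9870*n + 11025)
(3) = -5
(4) = 2.76*d^2 - 0.9*d - 0.42
(5) = -7.80000000000000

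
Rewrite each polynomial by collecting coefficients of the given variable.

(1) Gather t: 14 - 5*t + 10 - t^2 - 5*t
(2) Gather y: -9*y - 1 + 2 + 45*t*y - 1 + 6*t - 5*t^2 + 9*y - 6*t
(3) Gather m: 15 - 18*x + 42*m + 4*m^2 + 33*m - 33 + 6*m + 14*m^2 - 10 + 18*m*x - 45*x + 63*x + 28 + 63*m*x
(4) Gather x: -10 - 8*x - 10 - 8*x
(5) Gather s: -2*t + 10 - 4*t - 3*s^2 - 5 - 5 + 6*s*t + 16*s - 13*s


(1) = -t^2 - 10*t + 24
(2) = -5*t^2 + 45*t*y
(3) = 18*m^2 + m*(81*x + 81)
(4) = -16*x - 20
(5) = -3*s^2 + s*(6*t + 3) - 6*t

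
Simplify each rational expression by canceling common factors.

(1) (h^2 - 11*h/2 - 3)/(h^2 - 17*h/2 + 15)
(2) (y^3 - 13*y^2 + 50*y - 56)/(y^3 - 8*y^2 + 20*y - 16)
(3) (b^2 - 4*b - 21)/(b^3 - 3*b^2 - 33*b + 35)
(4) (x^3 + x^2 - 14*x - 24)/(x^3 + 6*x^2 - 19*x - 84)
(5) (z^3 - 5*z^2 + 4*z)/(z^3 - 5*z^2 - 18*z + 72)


(1) = (2*h + 1)/(2*h - 5)
(2) = (y - 7)/(y - 2)
(3) = (b + 3)/(b^2 + 4*b - 5)
(4) = (x + 2)/(x + 7)
(5) = (z^3 - 5*z^2 + 4*z)/(z^3 - 5*z^2 - 18*z + 72)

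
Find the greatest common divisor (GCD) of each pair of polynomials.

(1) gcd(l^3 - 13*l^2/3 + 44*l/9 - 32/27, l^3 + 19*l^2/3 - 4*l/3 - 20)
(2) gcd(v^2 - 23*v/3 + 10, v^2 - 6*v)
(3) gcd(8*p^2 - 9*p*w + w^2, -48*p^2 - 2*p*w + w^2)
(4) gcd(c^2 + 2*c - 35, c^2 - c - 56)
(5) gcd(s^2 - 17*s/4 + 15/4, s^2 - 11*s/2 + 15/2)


(1) = gcd((l - 8/3)*(l - 4/3)*(l - 1/3), (l - 5/3)*(l + 2)*(l + 6)) = 1
(2) = v - 6
(3) = gcd((-8*p + w)*(-p + w), (-8*p + w)*(6*p + w)) = 8*p - w
(4) = c + 7
(5) = s - 3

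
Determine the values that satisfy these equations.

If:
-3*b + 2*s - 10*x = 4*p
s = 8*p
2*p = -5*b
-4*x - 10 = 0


Then:
b = 25/33
p = -125/66
s = -500/33
x = -5/2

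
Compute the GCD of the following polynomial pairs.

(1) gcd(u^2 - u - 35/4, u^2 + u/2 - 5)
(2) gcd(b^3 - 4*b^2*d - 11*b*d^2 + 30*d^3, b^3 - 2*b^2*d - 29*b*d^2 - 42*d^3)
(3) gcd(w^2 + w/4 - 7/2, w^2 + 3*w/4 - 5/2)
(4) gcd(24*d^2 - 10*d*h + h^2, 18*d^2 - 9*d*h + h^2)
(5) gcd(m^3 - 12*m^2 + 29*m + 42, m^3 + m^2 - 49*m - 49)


(1) = u + 5/2
(2) = gcd((b - 5*d)*(b - 2*d)*(b + 3*d), (b - 7*d)*(b + 2*d)*(b + 3*d)) = b + 3*d
(3) = gcd((w - 7/4)*(w + 2), (w - 5/4)*(w + 2)) = w + 2
(4) = 6*d - h
(5) = gcd((m - 7)*(m - 6)*(m + 1), (m - 7)*(m + 1)*(m + 7)) = m^2 - 6*m - 7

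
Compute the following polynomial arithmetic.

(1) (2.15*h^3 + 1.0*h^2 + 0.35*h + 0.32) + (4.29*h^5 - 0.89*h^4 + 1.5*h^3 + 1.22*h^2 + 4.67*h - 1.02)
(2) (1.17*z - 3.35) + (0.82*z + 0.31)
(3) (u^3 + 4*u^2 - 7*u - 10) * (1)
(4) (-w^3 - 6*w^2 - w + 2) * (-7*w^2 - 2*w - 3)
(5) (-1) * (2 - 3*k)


(1) = 4.29*h^5 - 0.89*h^4 + 3.65*h^3 + 2.22*h^2 + 5.02*h - 0.7
(2) = 1.99*z - 3.04
(3) = u^3 + 4*u^2 - 7*u - 10
(4) = 7*w^5 + 44*w^4 + 22*w^3 + 6*w^2 - w - 6
(5) = 3*k - 2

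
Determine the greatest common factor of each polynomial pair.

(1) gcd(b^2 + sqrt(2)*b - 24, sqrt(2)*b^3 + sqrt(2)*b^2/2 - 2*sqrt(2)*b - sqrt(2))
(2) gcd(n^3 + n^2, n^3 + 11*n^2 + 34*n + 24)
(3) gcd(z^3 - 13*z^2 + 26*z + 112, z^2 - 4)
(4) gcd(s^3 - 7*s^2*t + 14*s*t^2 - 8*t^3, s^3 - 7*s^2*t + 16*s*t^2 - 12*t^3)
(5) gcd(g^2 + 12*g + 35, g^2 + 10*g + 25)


(1) = 1
(2) = gcd(n^2*(n + 1), (n + 1)*(n + 4)*(n + 6)) = n + 1
(3) = gcd((z - 8)*(z - 7)*(z + 2), (z - 2)*(z + 2)) = z + 2
(4) = s - 2*t
(5) = gcd((g + 5)*(g + 7), (g + 5)^2) = g + 5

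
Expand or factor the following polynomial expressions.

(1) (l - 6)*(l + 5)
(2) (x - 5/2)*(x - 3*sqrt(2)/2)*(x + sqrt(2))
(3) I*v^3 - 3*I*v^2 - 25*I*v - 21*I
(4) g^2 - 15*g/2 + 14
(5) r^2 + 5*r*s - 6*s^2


(1) = l^2 - l - 30
(2) = x^3 - 5*x^2/2 - sqrt(2)*x^2/2 - 3*x + 5*sqrt(2)*x/4 + 15/2
(3) = (v - 7)*(v + 3)*(I*v + I)
(4) = (g - 4)*(g - 7/2)
(5) = (r - s)*(r + 6*s)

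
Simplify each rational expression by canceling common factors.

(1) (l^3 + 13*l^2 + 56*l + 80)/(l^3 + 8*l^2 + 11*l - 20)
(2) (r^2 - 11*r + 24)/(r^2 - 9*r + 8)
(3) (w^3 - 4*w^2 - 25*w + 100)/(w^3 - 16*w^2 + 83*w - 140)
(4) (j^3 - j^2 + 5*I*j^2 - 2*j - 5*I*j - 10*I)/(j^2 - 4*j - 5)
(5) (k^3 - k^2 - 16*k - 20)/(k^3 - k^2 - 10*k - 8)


(1) = (l + 4)/(l - 1)
(2) = (r - 3)/(r - 1)
(3) = (w + 5)/(w - 7)
(4) = (j^2 + j*(-2 + 5*I) - 10*I)/(j - 5)
(5) = (k^2 - 3*k - 10)/(k^2 - 3*k - 4)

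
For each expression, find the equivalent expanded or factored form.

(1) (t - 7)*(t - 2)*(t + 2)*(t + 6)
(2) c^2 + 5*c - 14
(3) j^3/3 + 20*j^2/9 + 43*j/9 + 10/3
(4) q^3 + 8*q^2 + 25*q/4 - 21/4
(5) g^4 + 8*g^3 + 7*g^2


(1) = t^4 - t^3 - 46*t^2 + 4*t + 168
(2) = (c - 2)*(c + 7)
(3) = (j/3 + 1)*(j + 5/3)*(j + 2)
(4) = (q - 1/2)*(q + 3/2)*(q + 7)
(5) = g^2*(g + 1)*(g + 7)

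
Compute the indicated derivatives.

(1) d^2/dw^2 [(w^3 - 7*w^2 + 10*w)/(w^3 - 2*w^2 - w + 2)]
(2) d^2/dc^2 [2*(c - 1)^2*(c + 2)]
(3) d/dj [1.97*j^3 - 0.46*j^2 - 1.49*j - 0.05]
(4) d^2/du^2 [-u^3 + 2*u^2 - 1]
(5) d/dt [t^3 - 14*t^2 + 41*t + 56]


(1) = 2*(-5*w^3 + 3*w^2 - 15*w + 1)/(w^6 - 3*w^4 + 3*w^2 - 1)
(2) = 12*c
(3) = 5.91*j^2 - 0.92*j - 1.49
(4) = 4 - 6*u
(5) = 3*t^2 - 28*t + 41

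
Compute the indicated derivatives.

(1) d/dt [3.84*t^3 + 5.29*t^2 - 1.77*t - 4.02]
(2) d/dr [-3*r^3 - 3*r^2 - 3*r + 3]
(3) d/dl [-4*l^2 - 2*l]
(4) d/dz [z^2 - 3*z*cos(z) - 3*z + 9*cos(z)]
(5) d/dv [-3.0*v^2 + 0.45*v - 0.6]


(1) = 11.52*t^2 + 10.58*t - 1.77
(2) = -9*r^2 - 6*r - 3
(3) = -8*l - 2
(4) = 3*z*sin(z) + 2*z - 9*sin(z) - 3*cos(z) - 3
(5) = 0.45 - 6.0*v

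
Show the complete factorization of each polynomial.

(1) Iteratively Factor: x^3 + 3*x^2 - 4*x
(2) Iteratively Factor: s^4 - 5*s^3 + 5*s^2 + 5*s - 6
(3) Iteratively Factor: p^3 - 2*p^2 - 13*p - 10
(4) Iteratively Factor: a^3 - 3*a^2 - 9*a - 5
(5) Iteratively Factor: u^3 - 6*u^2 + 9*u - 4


(1) = (x - 1)*(x^2 + 4*x) = (x - 1)*(x + 4)*(x)
(2) = (s + 1)*(s^3 - 6*s^2 + 11*s - 6) = (s - 1)*(s + 1)*(s^2 - 5*s + 6) = (s - 2)*(s - 1)*(s + 1)*(s - 3)
(3) = (p + 1)*(p^2 - 3*p - 10) = (p + 1)*(p + 2)*(p - 5)
(4) = (a - 5)*(a^2 + 2*a + 1) = (a - 5)*(a + 1)*(a + 1)
(5) = (u - 1)*(u^2 - 5*u + 4) = (u - 1)^2*(u - 4)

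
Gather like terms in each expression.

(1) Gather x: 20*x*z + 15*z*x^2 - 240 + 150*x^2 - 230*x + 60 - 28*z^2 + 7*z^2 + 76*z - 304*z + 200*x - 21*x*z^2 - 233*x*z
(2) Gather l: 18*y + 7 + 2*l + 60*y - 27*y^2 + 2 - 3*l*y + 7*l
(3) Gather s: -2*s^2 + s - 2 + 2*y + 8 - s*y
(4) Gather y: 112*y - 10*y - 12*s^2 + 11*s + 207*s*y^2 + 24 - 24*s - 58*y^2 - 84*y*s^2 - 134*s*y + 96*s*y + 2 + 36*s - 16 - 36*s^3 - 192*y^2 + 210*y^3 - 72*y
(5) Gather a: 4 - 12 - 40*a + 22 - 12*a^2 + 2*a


(1) = x^2*(15*z + 150) + x*(-21*z^2 - 213*z - 30) - 21*z^2 - 228*z - 180
(2) = l*(9 - 3*y) - 27*y^2 + 78*y + 9
(3) = -2*s^2 + s*(1 - y) + 2*y + 6
(4) = -36*s^3 - 12*s^2 + 23*s + 210*y^3 + y^2*(207*s - 250) + y*(-84*s^2 - 38*s + 30) + 10
(5) = -12*a^2 - 38*a + 14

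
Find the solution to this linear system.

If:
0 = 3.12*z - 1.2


Then:
z = 0.38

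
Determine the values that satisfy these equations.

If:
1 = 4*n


Then:
n = 1/4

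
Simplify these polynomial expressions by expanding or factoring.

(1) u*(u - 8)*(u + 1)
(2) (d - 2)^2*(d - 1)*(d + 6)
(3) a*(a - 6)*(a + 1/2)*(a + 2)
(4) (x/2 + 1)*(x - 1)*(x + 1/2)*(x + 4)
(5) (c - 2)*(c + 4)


(1) = u^3 - 7*u^2 - 8*u
(2) = d^4 + d^3 - 22*d^2 + 44*d - 24
(3) = a^4 - 7*a^3/2 - 14*a^2 - 6*a
(4) = x^4/2 + 11*x^3/4 + 9*x^2/4 - 7*x/2 - 2
(5) = c^2 + 2*c - 8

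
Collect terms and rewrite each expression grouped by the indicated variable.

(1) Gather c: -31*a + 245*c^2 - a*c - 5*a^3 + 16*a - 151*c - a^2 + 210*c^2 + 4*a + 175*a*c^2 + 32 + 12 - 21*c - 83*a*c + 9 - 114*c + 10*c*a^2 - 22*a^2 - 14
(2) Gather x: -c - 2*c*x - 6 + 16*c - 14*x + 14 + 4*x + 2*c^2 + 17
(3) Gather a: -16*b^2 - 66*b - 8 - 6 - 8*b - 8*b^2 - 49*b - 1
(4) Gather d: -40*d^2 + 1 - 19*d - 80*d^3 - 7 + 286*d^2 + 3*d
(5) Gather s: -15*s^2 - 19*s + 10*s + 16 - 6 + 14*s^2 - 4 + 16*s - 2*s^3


(1) = -5*a^3 - 23*a^2 - 11*a + c^2*(175*a + 455) + c*(10*a^2 - 84*a - 286) + 39
(2) = 2*c^2 + 15*c + x*(-2*c - 10) + 25
(3) = -24*b^2 - 123*b - 15
(4) = -80*d^3 + 246*d^2 - 16*d - 6
(5) = -2*s^3 - s^2 + 7*s + 6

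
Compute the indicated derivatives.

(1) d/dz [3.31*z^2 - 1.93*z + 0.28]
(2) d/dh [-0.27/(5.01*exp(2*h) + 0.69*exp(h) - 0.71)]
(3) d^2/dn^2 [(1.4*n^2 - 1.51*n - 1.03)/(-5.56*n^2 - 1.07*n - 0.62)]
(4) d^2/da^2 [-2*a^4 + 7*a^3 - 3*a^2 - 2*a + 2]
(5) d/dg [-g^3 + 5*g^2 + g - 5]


(1) = 6.62*z - 1.93
(2) = (2.7054*exp(h) + 0.1863)*exp(h)/(5.01*exp(2*h) + 0.69*exp(h) - 0.71)^2
(3) = (110.016832*n^3 + 220.002528*n^2 + 5.534424*n - 7.822526)/(171.879616*n^6 + 99.232656*n^5 + 76.596228*n^4 + 23.356067*n^3 + 8.541306*n^2 + 1.233924*n + 0.238328)
(4) = -24*a^2 + 42*a - 6
(5) = -3*g^2 + 10*g + 1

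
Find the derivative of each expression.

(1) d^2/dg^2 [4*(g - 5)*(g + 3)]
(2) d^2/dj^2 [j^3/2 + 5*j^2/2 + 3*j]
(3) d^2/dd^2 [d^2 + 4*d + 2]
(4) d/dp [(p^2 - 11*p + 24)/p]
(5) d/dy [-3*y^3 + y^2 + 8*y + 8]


(1) = 8
(2) = 3*j + 5
(3) = 2
(4) = 1 - 24/p^2
(5) = -9*y^2 + 2*y + 8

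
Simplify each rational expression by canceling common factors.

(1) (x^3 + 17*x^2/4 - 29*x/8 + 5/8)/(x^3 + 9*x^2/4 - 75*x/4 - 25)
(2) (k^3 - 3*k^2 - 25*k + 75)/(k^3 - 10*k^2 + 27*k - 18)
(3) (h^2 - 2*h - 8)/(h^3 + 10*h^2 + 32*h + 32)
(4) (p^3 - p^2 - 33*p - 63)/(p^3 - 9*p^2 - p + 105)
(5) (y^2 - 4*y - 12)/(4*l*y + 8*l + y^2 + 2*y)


(1) = (8*x^2 - 6*x + 1)/(8*x^2 - 22*x - 40)
(2) = (k^2 - 25)/(k^2 - 7*k + 6)
(3) = (h - 4)/(h^2 + 8*h + 16)
(4) = (p + 3)/(p - 5)
(5) = (y - 6)/(4*l + y)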